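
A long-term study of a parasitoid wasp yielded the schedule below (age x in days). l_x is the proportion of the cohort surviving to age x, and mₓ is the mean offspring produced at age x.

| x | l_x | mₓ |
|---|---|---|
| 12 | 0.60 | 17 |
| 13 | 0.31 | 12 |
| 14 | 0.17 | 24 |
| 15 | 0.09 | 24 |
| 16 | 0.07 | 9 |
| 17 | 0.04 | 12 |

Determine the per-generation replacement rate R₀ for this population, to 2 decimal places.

21.27

R₀ = Σ l_x mₓ:
  age 12: 0.60 × 17 = 10.2000
  age 13: 0.31 × 12 = 3.7200
  age 14: 0.17 × 24 = 4.0800
  age 15: 0.09 × 24 = 2.1600
  age 16: 0.07 × 9 = 0.6300
  age 17: 0.04 × 12 = 0.4800
R₀ = 10.2000 + 3.7200 + 4.0800 + 2.1600 + 0.6300 + 0.4800 = 21.2700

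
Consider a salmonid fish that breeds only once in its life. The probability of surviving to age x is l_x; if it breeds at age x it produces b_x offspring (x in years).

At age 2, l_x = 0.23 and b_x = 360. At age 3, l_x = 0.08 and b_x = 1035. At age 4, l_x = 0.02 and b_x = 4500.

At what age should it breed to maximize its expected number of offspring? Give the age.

Expected offspring if breeding at age x = l_x × b_x:
  age 2: 0.23 × 360 = 82.800
  age 3: 0.08 × 1035 = 82.800
  age 4: 0.02 × 4500 = 90.000
Maximum at age 4 (90.000).

4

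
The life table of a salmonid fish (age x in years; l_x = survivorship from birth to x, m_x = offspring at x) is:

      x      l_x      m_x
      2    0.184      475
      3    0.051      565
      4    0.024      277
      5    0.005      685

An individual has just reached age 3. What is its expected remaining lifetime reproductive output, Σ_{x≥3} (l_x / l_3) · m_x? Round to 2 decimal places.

l_3 = 0.051. Conditional survival from age 3 to x is l_x / l_3.
  x=3: (0.051/0.051) × 565 = 565.0000
  x=4: (0.024/0.051) × 277 = 130.3529
  x=5: (0.005/0.051) × 685 = 67.1569
Sum = 565.0000 + 130.3529 + 67.1569 = 762.5098

762.51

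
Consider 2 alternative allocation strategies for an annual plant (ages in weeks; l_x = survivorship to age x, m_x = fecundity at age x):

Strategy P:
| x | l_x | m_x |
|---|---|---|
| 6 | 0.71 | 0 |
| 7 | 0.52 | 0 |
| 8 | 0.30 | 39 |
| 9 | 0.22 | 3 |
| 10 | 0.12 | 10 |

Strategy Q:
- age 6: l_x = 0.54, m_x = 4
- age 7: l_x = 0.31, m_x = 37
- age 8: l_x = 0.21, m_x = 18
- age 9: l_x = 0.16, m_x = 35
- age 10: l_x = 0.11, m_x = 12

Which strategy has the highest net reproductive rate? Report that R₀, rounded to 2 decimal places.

24.33

Strategy P: R₀ = 0.71×0 + 0.52×0 + 0.30×39 + 0.22×3 + 0.12×10 = 13.5600
Strategy Q: R₀ = 0.54×4 + 0.31×37 + 0.21×18 + 0.16×35 + 0.11×12 = 24.3300
Highest R₀: strategy Q with 24.3300.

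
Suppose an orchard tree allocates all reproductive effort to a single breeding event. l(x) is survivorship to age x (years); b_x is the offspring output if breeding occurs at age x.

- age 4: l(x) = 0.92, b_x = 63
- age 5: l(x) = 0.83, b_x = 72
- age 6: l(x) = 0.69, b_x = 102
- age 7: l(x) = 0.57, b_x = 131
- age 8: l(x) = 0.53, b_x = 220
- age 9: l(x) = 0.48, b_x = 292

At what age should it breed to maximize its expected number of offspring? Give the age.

Expected offspring if breeding at age x = l(x) × b_x:
  age 4: 0.92 × 63 = 57.960
  age 5: 0.83 × 72 = 59.760
  age 6: 0.69 × 102 = 70.380
  age 7: 0.57 × 131 = 74.670
  age 8: 0.53 × 220 = 116.600
  age 9: 0.48 × 292 = 140.160
Maximum at age 9 (140.160).

9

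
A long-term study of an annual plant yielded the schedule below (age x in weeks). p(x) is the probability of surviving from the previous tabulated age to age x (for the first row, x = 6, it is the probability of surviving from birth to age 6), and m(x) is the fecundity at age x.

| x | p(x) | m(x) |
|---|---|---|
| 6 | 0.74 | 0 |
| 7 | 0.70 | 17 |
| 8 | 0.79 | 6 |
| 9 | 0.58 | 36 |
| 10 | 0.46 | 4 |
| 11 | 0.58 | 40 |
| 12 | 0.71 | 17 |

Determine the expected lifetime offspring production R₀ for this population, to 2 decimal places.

23.54

Survivorship from birth: l_x = p_6·p_7·…·p_x.
  l_6 = 0.74000
  l_7 = 0.51800
  l_8 = 0.40922
  l_9 = 0.23735
  l_10 = 0.10918
  l_11 = 0.06332
  l_12 = 0.04496
R₀ = Σ l_x m(x):
  age 6: 0.74000 × 0 = 0.0000
  age 7: 0.51800 × 17 = 8.8060
  age 8: 0.40922 × 6 = 2.4553
  age 9: 0.23735 × 36 = 8.5446
  age 10: 0.10918 × 4 = 0.4367
  age 11: 0.06332 × 40 = 2.5328
  age 12: 0.04496 × 17 = 0.7643
R₀ = 0.0000 + 8.8060 + 2.4553 + 8.5446 + 0.4367 + 2.5328 + 0.7643 = 23.5398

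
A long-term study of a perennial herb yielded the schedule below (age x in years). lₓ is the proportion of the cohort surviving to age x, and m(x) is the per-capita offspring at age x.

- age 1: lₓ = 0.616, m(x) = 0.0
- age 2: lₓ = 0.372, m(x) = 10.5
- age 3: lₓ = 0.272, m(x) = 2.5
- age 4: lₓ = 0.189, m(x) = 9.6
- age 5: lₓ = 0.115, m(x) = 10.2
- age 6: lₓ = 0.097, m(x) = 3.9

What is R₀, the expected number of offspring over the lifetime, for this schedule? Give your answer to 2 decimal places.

R₀ = Σ lₓ m(x):
  age 1: 0.616 × 0.0 = 0.0000
  age 2: 0.372 × 10.5 = 3.9060
  age 3: 0.272 × 2.5 = 0.6800
  age 4: 0.189 × 9.6 = 1.8144
  age 5: 0.115 × 10.2 = 1.1730
  age 6: 0.097 × 3.9 = 0.3783
R₀ = 0.0000 + 3.9060 + 0.6800 + 1.8144 + 1.1730 + 0.3783 = 7.9517

7.95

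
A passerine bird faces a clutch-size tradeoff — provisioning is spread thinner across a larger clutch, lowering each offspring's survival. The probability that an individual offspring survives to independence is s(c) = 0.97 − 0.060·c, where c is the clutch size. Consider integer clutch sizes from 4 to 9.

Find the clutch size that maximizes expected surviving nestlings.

Expected surviving nestlings = c × s(c):
  c=4: 4 × 0.730 = 2.920
  c=5: 5 × 0.670 = 3.350
  c=6: 6 × 0.610 = 3.660
  c=7: 7 × 0.550 = 3.850
  c=8: 8 × 0.490 = 3.920
  c=9: 9 × 0.430 = 3.870
Maximum at c = 8 (3.920 surviving nestlings).

8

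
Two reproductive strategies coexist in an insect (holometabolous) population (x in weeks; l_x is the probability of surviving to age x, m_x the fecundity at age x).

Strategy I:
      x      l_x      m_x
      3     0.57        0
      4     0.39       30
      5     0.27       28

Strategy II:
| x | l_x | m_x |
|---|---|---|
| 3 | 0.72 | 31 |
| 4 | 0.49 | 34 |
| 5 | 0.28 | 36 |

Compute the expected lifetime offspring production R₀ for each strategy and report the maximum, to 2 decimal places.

49.06

Strategy I: R₀ = 0.57×0 + 0.39×30 + 0.27×28 = 19.2600
Strategy II: R₀ = 0.72×31 + 0.49×34 + 0.28×36 = 49.0600
Highest R₀: strategy II with 49.0600.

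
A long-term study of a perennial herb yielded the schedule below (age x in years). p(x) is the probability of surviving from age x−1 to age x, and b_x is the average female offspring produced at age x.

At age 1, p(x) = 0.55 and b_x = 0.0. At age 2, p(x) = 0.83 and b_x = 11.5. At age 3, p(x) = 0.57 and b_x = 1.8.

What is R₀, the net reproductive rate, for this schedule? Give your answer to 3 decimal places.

Survivorship from birth: l_x = p_1·p_2·…·p_x.
  l_1 = 0.55000
  l_2 = 0.45650
  l_3 = 0.26020
R₀ = Σ l_x b_x:
  age 1: 0.55000 × 0.0 = 0.0000
  age 2: 0.45650 × 11.5 = 5.2498
  age 3: 0.26020 × 1.8 = 0.4684
R₀ = 0.0000 + 5.2498 + 0.4684 = 5.7181

5.718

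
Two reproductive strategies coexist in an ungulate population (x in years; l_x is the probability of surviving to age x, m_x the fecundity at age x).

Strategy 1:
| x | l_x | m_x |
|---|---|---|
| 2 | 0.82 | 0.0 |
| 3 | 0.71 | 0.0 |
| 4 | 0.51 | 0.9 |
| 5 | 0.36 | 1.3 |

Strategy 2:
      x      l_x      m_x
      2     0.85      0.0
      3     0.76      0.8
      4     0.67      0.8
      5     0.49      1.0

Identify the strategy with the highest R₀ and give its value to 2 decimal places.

1.63

Strategy 1: R₀ = 0.82×0.0 + 0.71×0.0 + 0.51×0.9 + 0.36×1.3 = 0.9270
Strategy 2: R₀ = 0.85×0.0 + 0.76×0.8 + 0.67×0.8 + 0.49×1.0 = 1.6340
Highest R₀: strategy 2 with 1.6340.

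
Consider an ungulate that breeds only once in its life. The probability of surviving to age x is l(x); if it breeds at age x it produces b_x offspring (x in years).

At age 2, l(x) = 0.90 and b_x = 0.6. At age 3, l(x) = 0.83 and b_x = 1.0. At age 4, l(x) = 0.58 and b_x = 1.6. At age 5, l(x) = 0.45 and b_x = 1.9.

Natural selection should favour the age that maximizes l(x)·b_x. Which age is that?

Expected offspring if breeding at age x = l(x) × b_x:
  age 2: 0.90 × 0.6 = 0.540
  age 3: 0.83 × 1.0 = 0.830
  age 4: 0.58 × 1.6 = 0.928
  age 5: 0.45 × 1.9 = 0.855
Maximum at age 4 (0.928).

4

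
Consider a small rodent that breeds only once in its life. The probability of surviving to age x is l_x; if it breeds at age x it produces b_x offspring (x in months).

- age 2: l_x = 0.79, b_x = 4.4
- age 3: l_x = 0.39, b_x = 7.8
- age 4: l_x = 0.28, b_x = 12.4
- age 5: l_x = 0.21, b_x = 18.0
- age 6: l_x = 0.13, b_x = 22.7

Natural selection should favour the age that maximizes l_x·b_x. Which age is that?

5

Expected offspring if breeding at age x = l_x × b_x:
  age 2: 0.79 × 4.4 = 3.476
  age 3: 0.39 × 7.8 = 3.042
  age 4: 0.28 × 12.4 = 3.472
  age 5: 0.21 × 18.0 = 3.780
  age 6: 0.13 × 22.7 = 2.951
Maximum at age 5 (3.780).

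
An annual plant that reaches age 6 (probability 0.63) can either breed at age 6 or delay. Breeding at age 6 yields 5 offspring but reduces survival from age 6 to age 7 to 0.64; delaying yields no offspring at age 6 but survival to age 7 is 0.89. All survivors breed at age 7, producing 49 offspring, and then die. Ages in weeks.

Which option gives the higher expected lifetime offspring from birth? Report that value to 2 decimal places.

27.47

breed at age 6: R₀ = 0.63 × (5 + 0.64 × 49) = 0.63 × 36.3600 = 22.9068
delay to age 7: R₀ = 0.63 × (0.89 × 49) = 0.63 × 43.6100 = 27.4743
Higher: delay to age 7 (27.4743).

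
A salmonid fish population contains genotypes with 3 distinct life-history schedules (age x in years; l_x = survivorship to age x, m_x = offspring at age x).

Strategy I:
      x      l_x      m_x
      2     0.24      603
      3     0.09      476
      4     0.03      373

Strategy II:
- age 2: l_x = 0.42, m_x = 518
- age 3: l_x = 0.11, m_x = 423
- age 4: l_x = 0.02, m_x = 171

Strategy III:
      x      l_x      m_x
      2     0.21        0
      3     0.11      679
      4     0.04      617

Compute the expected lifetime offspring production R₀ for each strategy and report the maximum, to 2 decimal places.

267.51

Strategy I: R₀ = 0.24×603 + 0.09×476 + 0.03×373 = 198.7500
Strategy II: R₀ = 0.42×518 + 0.11×423 + 0.02×171 = 267.5100
Strategy III: R₀ = 0.21×0 + 0.11×679 + 0.04×617 = 99.3700
Highest R₀: strategy II with 267.5100.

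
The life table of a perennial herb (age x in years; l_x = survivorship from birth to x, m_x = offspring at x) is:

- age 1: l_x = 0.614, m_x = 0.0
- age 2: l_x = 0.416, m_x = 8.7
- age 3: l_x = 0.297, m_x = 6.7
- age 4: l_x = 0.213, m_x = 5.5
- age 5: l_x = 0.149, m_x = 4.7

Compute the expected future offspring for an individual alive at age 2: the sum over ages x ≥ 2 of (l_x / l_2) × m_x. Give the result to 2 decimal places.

l_2 = 0.416. Conditional survival from age 2 to x is l_x / l_2.
  x=2: (0.416/0.416) × 8.7 = 8.7000
  x=3: (0.297/0.416) × 6.7 = 4.7834
  x=4: (0.213/0.416) × 5.5 = 2.8161
  x=5: (0.149/0.416) × 4.7 = 1.6834
Sum = 8.7000 + 4.7834 + 2.8161 + 1.6834 = 17.9829

17.98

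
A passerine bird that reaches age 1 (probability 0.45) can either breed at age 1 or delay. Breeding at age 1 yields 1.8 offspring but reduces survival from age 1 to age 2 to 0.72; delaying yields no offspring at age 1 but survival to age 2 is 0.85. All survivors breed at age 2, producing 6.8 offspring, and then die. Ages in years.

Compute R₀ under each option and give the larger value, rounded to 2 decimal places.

3.01

breed at age 1: R₀ = 0.45 × (1.8 + 0.72 × 6.8) = 0.45 × 6.6960 = 3.0132
delay to age 2: R₀ = 0.45 × (0.85 × 6.8) = 0.45 × 5.7800 = 2.6010
Higher: breed at age 1 (3.0132).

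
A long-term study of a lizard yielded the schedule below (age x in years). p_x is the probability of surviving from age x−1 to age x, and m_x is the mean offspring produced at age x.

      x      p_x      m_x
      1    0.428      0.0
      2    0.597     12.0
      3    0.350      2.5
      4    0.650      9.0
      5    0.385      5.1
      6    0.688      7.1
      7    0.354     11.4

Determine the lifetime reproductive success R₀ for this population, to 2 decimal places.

4.10

Survivorship from birth: l_x = p_1·p_2·…·p_x.
  l_1 = 0.42800
  l_2 = 0.25552
  l_3 = 0.08943
  l_4 = 0.05813
  l_5 = 0.02238
  l_6 = 0.01540
  l_7 = 0.00545
R₀ = Σ l_x m_x:
  age 1: 0.42800 × 0.0 = 0.0000
  age 2: 0.25552 × 12.0 = 3.0662
  age 3: 0.08943 × 2.5 = 0.2236
  age 4: 0.05813 × 9.0 = 0.5232
  age 5: 0.02238 × 5.1 = 0.1141
  age 6: 0.01540 × 7.1 = 0.1093
  age 7: 0.00545 × 11.4 = 0.0621
R₀ = 0.0000 + 3.0662 + 0.2236 + 0.5232 + 0.1141 + 0.1093 + 0.0621 = 4.0986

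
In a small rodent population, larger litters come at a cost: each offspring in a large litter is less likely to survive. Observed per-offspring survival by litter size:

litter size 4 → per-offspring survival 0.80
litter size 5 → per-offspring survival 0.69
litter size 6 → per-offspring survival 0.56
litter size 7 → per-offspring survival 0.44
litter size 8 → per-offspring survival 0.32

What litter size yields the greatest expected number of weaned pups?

Expected weaned pups = c × s(c):
  c=4: 4 × 0.80 = 3.200
  c=5: 5 × 0.69 = 3.450
  c=6: 6 × 0.56 = 3.360
  c=7: 7 × 0.44 = 3.080
  c=8: 8 × 0.32 = 2.560
Maximum at c = 5 (3.450 weaned pups).

5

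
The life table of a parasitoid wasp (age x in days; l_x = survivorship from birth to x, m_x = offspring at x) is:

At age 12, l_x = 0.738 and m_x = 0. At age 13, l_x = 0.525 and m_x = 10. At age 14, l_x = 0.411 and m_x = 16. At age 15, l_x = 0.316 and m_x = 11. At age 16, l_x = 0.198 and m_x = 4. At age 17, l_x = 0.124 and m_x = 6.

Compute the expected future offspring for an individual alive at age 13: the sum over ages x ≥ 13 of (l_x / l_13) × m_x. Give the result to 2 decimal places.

32.07

l_13 = 0.525. Conditional survival from age 13 to x is l_x / l_13.
  x=13: (0.525/0.525) × 10 = 10.0000
  x=14: (0.411/0.525) × 16 = 12.5257
  x=15: (0.316/0.525) × 11 = 6.6210
  x=16: (0.198/0.525) × 4 = 1.5086
  x=17: (0.124/0.525) × 6 = 1.4171
Sum = 10.0000 + 12.5257 + 6.6210 + 1.5086 + 1.4171 = 32.0724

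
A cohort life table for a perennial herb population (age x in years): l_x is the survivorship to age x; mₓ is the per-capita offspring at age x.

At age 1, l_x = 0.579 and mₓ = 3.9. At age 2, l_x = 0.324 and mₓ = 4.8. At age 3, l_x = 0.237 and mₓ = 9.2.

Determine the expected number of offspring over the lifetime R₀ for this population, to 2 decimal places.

5.99

R₀ = Σ l_x mₓ:
  age 1: 0.579 × 3.9 = 2.2581
  age 2: 0.324 × 4.8 = 1.5552
  age 3: 0.237 × 9.2 = 2.1804
R₀ = 2.2581 + 1.5552 + 2.1804 = 5.9937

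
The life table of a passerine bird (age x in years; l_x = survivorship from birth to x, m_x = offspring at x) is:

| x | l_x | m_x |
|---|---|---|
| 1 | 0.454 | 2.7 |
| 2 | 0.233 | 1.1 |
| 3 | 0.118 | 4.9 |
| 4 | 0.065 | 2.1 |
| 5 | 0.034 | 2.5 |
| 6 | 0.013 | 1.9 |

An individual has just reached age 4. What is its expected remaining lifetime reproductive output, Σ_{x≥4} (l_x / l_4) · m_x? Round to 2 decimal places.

3.79

l_4 = 0.065. Conditional survival from age 4 to x is l_x / l_4.
  x=4: (0.065/0.065) × 2.1 = 2.1000
  x=5: (0.034/0.065) × 2.5 = 1.3077
  x=6: (0.013/0.065) × 1.9 = 0.3800
Sum = 2.1000 + 1.3077 + 0.3800 = 3.7877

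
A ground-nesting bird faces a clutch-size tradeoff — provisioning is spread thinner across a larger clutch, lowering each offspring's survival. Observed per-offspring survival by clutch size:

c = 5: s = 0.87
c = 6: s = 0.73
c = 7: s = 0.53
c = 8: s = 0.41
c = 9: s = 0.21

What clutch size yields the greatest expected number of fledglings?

Expected fledglings = c × s(c):
  c=5: 5 × 0.87 = 4.350
  c=6: 6 × 0.73 = 4.380
  c=7: 7 × 0.53 = 3.710
  c=8: 8 × 0.41 = 3.280
  c=9: 9 × 0.21 = 1.890
Maximum at c = 6 (4.380 fledglings).

6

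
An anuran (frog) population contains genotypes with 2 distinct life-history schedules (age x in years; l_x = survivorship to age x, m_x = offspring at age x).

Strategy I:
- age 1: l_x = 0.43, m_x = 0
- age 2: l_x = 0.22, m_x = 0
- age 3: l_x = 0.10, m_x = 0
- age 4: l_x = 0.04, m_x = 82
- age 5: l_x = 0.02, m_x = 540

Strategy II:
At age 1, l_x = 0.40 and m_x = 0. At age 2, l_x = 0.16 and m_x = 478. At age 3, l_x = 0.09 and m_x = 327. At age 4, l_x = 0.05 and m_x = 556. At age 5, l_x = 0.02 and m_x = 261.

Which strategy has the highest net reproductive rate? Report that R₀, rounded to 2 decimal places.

138.93

Strategy I: R₀ = 0.43×0 + 0.22×0 + 0.10×0 + 0.04×82 + 0.02×540 = 14.0800
Strategy II: R₀ = 0.40×0 + 0.16×478 + 0.09×327 + 0.05×556 + 0.02×261 = 138.9300
Highest R₀: strategy II with 138.9300.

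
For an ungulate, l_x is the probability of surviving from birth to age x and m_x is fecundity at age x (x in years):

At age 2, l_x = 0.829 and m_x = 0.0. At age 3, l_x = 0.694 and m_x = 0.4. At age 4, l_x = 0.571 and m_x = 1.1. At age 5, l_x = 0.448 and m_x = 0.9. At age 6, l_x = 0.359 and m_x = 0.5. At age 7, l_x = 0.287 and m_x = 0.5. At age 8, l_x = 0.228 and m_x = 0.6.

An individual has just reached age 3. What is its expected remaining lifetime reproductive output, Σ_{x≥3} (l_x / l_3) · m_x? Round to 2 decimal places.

l_3 = 0.694. Conditional survival from age 3 to x is l_x / l_3.
  x=3: (0.694/0.694) × 0.4 = 0.4000
  x=4: (0.571/0.694) × 1.1 = 0.9050
  x=5: (0.448/0.694) × 0.9 = 0.5810
  x=6: (0.359/0.694) × 0.5 = 0.2586
  x=7: (0.287/0.694) × 0.5 = 0.2068
  x=8: (0.228/0.694) × 0.6 = 0.1971
Sum = 0.4000 + 0.9050 + 0.5810 + 0.2586 + 0.2068 + 0.1971 = 2.5486

2.55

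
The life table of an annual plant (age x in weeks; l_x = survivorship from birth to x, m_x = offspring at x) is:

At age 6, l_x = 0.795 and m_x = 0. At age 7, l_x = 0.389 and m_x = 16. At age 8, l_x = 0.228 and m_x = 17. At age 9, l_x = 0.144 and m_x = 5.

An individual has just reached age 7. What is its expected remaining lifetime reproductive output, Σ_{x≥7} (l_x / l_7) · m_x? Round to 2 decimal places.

l_7 = 0.389. Conditional survival from age 7 to x is l_x / l_7.
  x=7: (0.389/0.389) × 16 = 16.0000
  x=8: (0.228/0.389) × 17 = 9.9640
  x=9: (0.144/0.389) × 5 = 1.8509
Sum = 16.0000 + 9.9640 + 1.8509 = 27.8149

27.81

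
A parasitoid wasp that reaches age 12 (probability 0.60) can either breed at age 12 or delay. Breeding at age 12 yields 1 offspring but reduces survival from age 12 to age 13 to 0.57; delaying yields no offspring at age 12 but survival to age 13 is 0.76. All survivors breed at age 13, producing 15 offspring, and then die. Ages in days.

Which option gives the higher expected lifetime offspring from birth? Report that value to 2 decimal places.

6.84

breed at age 12: R₀ = 0.60 × (1 + 0.57 × 15) = 0.60 × 9.5500 = 5.7300
delay to age 13: R₀ = 0.60 × (0.76 × 15) = 0.60 × 11.4000 = 6.8400
Higher: delay to age 13 (6.8400).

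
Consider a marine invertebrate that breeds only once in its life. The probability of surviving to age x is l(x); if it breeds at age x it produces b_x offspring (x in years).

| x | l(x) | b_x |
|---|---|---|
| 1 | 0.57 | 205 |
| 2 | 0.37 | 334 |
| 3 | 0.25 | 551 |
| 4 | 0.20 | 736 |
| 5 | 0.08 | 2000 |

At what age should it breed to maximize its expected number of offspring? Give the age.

Expected offspring if breeding at age x = l(x) × b_x:
  age 1: 0.57 × 205 = 116.850
  age 2: 0.37 × 334 = 123.580
  age 3: 0.25 × 551 = 137.750
  age 4: 0.20 × 736 = 147.200
  age 5: 0.08 × 2000 = 160.000
Maximum at age 5 (160.000).

5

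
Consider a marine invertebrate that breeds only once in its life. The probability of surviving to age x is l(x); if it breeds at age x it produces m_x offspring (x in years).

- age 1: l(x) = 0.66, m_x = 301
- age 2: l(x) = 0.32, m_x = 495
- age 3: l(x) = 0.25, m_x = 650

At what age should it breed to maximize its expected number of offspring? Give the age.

1

Expected offspring if breeding at age x = l(x) × m_x:
  age 1: 0.66 × 301 = 198.660
  age 2: 0.32 × 495 = 158.400
  age 3: 0.25 × 650 = 162.500
Maximum at age 1 (198.660).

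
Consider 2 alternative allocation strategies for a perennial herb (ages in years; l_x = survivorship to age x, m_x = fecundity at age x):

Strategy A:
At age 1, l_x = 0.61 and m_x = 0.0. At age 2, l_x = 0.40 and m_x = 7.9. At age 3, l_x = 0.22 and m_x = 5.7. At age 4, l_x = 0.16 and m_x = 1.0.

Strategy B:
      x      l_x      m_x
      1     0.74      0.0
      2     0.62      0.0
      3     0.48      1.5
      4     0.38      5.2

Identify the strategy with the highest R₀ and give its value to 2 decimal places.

4.57

Strategy A: R₀ = 0.61×0.0 + 0.40×7.9 + 0.22×5.7 + 0.16×1.0 = 4.5740
Strategy B: R₀ = 0.74×0.0 + 0.62×0.0 + 0.48×1.5 + 0.38×5.2 = 2.6960
Highest R₀: strategy A with 4.5740.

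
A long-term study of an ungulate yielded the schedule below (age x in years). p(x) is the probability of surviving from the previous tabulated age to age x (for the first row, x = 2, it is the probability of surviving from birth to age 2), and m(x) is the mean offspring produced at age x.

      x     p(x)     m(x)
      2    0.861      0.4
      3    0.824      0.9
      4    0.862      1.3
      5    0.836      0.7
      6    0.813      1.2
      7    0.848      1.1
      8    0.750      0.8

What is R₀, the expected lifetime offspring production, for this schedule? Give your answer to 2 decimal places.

3.23

Survivorship from birth: l_x = p_2·p_3·…·p_x.
  l_2 = 0.86100
  l_3 = 0.70946
  l_4 = 0.61156
  l_5 = 0.51126
  l_6 = 0.41566
  l_7 = 0.35248
  l_8 = 0.26436
R₀ = Σ l_x m(x):
  age 2: 0.86100 × 0.4 = 0.3444
  age 3: 0.70946 × 0.9 = 0.6385
  age 4: 0.61156 × 1.3 = 0.7950
  age 5: 0.51126 × 0.7 = 0.3579
  age 6: 0.41566 × 1.2 = 0.4988
  age 7: 0.35248 × 1.1 = 0.3877
  age 8: 0.26436 × 0.8 = 0.2115
R₀ = 0.3444 + 0.6385 + 0.7950 + 0.3579 + 0.4988 + 0.3877 + 0.2115 = 3.2338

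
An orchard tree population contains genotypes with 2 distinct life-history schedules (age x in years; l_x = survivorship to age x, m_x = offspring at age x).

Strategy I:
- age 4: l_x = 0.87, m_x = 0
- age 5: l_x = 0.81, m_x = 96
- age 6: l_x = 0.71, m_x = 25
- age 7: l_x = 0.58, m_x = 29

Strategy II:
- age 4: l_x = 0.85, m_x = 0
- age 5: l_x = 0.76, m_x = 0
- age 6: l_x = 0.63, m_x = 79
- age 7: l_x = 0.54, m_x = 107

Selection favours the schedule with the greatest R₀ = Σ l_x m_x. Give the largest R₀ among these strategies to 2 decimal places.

112.33

Strategy I: R₀ = 0.87×0 + 0.81×96 + 0.71×25 + 0.58×29 = 112.3300
Strategy II: R₀ = 0.85×0 + 0.76×0 + 0.63×79 + 0.54×107 = 107.5500
Highest R₀: strategy I with 112.3300.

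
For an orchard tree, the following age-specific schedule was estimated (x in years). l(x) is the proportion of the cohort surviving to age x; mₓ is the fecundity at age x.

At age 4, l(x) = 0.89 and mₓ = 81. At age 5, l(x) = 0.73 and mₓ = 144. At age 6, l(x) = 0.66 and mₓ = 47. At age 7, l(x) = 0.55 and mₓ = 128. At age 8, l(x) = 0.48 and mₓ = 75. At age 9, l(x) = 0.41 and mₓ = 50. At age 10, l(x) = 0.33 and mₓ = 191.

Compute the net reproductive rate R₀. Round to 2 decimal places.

398.16

R₀ = Σ l(x) mₓ:
  age 4: 0.89 × 81 = 72.0900
  age 5: 0.73 × 144 = 105.1200
  age 6: 0.66 × 47 = 31.0200
  age 7: 0.55 × 128 = 70.4000
  age 8: 0.48 × 75 = 36.0000
  age 9: 0.41 × 50 = 20.5000
  age 10: 0.33 × 191 = 63.0300
R₀ = 72.0900 + 105.1200 + 31.0200 + 70.4000 + 36.0000 + 20.5000 + 63.0300 = 398.1600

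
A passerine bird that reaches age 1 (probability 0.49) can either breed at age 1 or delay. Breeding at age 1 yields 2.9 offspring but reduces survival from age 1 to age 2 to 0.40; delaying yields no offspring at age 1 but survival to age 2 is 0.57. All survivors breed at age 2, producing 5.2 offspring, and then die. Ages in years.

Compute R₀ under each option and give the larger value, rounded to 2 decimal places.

breed at age 1: R₀ = 0.49 × (2.9 + 0.40 × 5.2) = 0.49 × 4.9800 = 2.4402
delay to age 2: R₀ = 0.49 × (0.57 × 5.2) = 0.49 × 2.9640 = 1.4524
Higher: breed at age 1 (2.4402).

2.44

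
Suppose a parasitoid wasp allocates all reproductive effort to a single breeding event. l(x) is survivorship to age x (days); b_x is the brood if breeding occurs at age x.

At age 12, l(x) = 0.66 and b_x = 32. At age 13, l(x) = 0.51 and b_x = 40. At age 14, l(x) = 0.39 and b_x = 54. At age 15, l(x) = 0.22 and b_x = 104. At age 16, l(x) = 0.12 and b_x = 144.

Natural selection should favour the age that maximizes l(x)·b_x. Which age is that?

15

Expected offspring if breeding at age x = l(x) × b_x:
  age 12: 0.66 × 32 = 21.120
  age 13: 0.51 × 40 = 20.400
  age 14: 0.39 × 54 = 21.060
  age 15: 0.22 × 104 = 22.880
  age 16: 0.12 × 144 = 17.280
Maximum at age 15 (22.880).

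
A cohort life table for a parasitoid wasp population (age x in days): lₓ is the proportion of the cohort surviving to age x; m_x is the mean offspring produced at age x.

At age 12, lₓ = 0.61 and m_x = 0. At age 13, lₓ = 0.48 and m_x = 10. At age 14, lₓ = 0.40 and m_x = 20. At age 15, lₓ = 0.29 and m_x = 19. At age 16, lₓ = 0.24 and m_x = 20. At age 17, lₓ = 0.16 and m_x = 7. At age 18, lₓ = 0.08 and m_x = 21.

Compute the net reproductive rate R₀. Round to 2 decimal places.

R₀ = Σ lₓ m_x:
  age 12: 0.61 × 0 = 0.0000
  age 13: 0.48 × 10 = 4.8000
  age 14: 0.40 × 20 = 8.0000
  age 15: 0.29 × 19 = 5.5100
  age 16: 0.24 × 20 = 4.8000
  age 17: 0.16 × 7 = 1.1200
  age 18: 0.08 × 21 = 1.6800
R₀ = 0.0000 + 4.8000 + 8.0000 + 5.5100 + 4.8000 + 1.1200 + 1.6800 = 25.9100

25.91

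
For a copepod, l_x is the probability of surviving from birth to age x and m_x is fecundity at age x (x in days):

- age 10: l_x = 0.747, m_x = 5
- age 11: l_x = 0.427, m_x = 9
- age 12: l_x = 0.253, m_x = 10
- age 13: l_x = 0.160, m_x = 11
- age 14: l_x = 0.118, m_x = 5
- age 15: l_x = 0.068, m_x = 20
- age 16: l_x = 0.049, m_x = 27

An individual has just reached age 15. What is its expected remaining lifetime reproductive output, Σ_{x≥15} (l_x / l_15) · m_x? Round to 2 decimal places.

39.46

l_15 = 0.068. Conditional survival from age 15 to x is l_x / l_15.
  x=15: (0.068/0.068) × 20 = 20.0000
  x=16: (0.049/0.068) × 27 = 19.4559
Sum = 20.0000 + 19.4559 = 39.4559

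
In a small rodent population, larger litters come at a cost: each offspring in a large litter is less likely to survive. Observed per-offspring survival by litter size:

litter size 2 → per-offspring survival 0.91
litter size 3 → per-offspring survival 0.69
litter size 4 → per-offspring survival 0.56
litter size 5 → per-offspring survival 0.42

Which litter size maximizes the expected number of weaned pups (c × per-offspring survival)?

Expected weaned pups = c × s(c):
  c=2: 2 × 0.91 = 1.820
  c=3: 3 × 0.69 = 2.070
  c=4: 4 × 0.56 = 2.240
  c=5: 5 × 0.42 = 2.100
Maximum at c = 4 (2.240 weaned pups).

4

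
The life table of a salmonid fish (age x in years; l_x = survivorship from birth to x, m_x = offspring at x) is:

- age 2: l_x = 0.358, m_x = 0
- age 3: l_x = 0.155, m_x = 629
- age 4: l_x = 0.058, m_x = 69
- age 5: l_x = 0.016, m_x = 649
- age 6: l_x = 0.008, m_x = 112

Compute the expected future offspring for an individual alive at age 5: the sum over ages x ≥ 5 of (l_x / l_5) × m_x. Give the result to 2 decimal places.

705.00

l_5 = 0.016. Conditional survival from age 5 to x is l_x / l_5.
  x=5: (0.016/0.016) × 649 = 649.0000
  x=6: (0.008/0.016) × 112 = 56.0000
Sum = 649.0000 + 56.0000 = 705.0000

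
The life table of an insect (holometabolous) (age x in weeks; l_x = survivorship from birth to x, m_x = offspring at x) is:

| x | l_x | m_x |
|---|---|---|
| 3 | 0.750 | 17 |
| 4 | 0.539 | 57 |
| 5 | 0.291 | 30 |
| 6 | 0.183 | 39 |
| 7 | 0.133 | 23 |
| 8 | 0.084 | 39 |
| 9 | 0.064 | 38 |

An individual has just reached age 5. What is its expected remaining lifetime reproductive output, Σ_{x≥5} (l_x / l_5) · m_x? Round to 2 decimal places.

l_5 = 0.291. Conditional survival from age 5 to x is l_x / l_5.
  x=5: (0.291/0.291) × 30 = 30.0000
  x=6: (0.183/0.291) × 39 = 24.5258
  x=7: (0.133/0.291) × 23 = 10.5120
  x=8: (0.084/0.291) × 39 = 11.2577
  x=9: (0.064/0.291) × 38 = 8.3574
Sum = 30.0000 + 24.5258 + 10.5120 + 11.2577 + 8.3574 = 84.6529

84.65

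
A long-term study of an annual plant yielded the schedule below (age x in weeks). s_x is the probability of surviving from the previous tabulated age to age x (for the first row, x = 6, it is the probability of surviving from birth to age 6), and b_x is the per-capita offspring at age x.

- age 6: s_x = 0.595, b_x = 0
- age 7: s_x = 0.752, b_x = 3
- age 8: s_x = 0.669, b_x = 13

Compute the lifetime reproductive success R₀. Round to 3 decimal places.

5.234

Survivorship from birth: l_x = s_6·s_7·…·s_x.
  l_6 = 0.59500
  l_7 = 0.44744
  l_8 = 0.29934
R₀ = Σ l_x b_x:
  age 6: 0.59500 × 0 = 0.0000
  age 7: 0.44744 × 3 = 1.3423
  age 8: 0.29934 × 13 = 3.8914
R₀ = 0.0000 + 1.3423 + 3.8914 = 5.2337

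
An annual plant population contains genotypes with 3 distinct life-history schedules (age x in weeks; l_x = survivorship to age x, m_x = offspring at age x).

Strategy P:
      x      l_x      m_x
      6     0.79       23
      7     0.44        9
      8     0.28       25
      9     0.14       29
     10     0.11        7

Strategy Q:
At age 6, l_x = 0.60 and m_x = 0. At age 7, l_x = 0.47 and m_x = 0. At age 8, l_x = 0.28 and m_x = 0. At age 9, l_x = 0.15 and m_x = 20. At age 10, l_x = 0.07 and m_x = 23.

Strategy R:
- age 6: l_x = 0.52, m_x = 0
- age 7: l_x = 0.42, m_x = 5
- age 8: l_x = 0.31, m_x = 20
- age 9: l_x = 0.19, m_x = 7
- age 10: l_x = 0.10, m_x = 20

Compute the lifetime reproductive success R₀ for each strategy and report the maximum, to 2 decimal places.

Strategy P: R₀ = 0.79×23 + 0.44×9 + 0.28×25 + 0.14×29 + 0.11×7 = 33.9600
Strategy Q: R₀ = 0.60×0 + 0.47×0 + 0.28×0 + 0.15×20 + 0.07×23 = 4.6100
Strategy R: R₀ = 0.52×0 + 0.42×5 + 0.31×20 + 0.19×7 + 0.10×20 = 11.6300
Highest R₀: strategy P with 33.9600.

33.96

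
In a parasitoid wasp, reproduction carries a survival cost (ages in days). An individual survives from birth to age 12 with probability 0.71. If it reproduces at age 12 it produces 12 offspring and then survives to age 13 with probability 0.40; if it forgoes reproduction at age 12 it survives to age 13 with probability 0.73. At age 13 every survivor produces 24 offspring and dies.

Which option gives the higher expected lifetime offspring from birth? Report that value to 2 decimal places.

15.34

breed at age 12: R₀ = 0.71 × (12 + 0.40 × 24) = 0.71 × 21.6000 = 15.3360
delay to age 13: R₀ = 0.71 × (0.73 × 24) = 0.71 × 17.5200 = 12.4392
Higher: breed at age 12 (15.3360).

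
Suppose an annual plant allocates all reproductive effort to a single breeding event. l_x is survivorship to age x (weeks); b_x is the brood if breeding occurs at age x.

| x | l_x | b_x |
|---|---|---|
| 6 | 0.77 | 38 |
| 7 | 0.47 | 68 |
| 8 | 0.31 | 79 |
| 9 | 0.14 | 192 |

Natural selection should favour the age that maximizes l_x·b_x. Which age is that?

Expected offspring if breeding at age x = l_x × b_x:
  age 6: 0.77 × 38 = 29.260
  age 7: 0.47 × 68 = 31.960
  age 8: 0.31 × 79 = 24.490
  age 9: 0.14 × 192 = 26.880
Maximum at age 7 (31.960).

7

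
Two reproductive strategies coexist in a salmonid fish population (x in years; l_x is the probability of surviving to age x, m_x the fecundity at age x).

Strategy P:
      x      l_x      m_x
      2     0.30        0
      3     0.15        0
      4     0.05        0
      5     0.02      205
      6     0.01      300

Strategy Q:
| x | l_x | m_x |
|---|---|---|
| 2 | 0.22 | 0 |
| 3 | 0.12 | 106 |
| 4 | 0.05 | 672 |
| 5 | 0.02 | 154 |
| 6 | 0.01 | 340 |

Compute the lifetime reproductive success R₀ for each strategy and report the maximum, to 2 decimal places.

Strategy P: R₀ = 0.30×0 + 0.15×0 + 0.05×0 + 0.02×205 + 0.01×300 = 7.1000
Strategy Q: R₀ = 0.22×0 + 0.12×106 + 0.05×672 + 0.02×154 + 0.01×340 = 52.8000
Highest R₀: strategy Q with 52.8000.

52.80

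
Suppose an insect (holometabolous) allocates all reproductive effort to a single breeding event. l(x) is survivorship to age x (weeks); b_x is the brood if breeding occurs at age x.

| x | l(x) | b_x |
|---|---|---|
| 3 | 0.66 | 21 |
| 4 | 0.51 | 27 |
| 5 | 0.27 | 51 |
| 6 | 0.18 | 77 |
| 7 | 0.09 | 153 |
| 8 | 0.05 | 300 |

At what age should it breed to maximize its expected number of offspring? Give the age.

8

Expected offspring if breeding at age x = l(x) × b_x:
  age 3: 0.66 × 21 = 13.860
  age 4: 0.51 × 27 = 13.770
  age 5: 0.27 × 51 = 13.770
  age 6: 0.18 × 77 = 13.860
  age 7: 0.09 × 153 = 13.770
  age 8: 0.05 × 300 = 15.000
Maximum at age 8 (15.000).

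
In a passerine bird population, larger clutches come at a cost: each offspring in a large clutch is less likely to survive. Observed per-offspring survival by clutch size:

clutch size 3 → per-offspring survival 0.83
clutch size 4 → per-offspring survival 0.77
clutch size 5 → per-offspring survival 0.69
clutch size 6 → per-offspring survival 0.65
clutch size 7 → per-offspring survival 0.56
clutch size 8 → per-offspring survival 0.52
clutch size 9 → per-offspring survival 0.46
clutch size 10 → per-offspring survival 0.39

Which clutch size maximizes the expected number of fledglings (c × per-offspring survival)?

8

Expected fledglings = c × s(c):
  c=3: 3 × 0.83 = 2.490
  c=4: 4 × 0.77 = 3.080
  c=5: 5 × 0.69 = 3.450
  c=6: 6 × 0.65 = 3.900
  c=7: 7 × 0.56 = 3.920
  c=8: 8 × 0.52 = 4.160
  c=9: 9 × 0.46 = 4.140
  c=10: 10 × 0.39 = 3.900
Maximum at c = 8 (4.160 fledglings).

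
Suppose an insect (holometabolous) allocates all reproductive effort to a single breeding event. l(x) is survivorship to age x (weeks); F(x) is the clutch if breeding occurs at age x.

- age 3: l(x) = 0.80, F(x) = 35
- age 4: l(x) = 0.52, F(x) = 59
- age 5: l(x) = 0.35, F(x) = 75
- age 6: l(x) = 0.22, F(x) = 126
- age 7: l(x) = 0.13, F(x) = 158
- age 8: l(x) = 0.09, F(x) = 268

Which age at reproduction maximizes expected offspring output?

4

Expected offspring if breeding at age x = l(x) × F(x):
  age 3: 0.80 × 35 = 28.000
  age 4: 0.52 × 59 = 30.680
  age 5: 0.35 × 75 = 26.250
  age 6: 0.22 × 126 = 27.720
  age 7: 0.13 × 158 = 20.540
  age 8: 0.09 × 268 = 24.120
Maximum at age 4 (30.680).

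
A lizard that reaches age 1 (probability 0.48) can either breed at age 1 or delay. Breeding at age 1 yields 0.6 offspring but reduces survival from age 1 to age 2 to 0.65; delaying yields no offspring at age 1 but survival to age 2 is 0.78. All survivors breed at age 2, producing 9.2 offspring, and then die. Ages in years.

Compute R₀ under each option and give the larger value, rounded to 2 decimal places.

breed at age 1: R₀ = 0.48 × (0.6 + 0.65 × 9.2) = 0.48 × 6.5800 = 3.1584
delay to age 2: R₀ = 0.48 × (0.78 × 9.2) = 0.48 × 7.1760 = 3.4445
Higher: delay to age 2 (3.4445).

3.44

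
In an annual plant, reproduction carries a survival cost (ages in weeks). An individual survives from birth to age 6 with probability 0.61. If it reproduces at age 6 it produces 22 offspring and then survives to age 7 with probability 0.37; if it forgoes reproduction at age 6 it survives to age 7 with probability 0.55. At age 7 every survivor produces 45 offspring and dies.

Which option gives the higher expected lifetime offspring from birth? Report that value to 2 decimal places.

breed at age 6: R₀ = 0.61 × (22 + 0.37 × 45) = 0.61 × 38.6500 = 23.5765
delay to age 7: R₀ = 0.61 × (0.55 × 45) = 0.61 × 24.7500 = 15.0975
Higher: breed at age 6 (23.5765).

23.58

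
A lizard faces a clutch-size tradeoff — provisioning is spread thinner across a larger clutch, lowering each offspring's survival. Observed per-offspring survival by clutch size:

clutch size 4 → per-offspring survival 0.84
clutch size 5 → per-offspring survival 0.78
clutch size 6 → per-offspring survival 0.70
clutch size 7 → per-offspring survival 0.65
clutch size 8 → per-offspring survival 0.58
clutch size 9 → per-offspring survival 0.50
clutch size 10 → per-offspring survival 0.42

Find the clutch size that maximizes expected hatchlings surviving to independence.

8

Expected hatchlings surviving to independence = c × s(c):
  c=4: 4 × 0.84 = 3.360
  c=5: 5 × 0.78 = 3.900
  c=6: 6 × 0.70 = 4.200
  c=7: 7 × 0.65 = 4.550
  c=8: 8 × 0.58 = 4.640
  c=9: 9 × 0.50 = 4.500
  c=10: 10 × 0.42 = 4.200
Maximum at c = 8 (4.640 hatchlings surviving to independence).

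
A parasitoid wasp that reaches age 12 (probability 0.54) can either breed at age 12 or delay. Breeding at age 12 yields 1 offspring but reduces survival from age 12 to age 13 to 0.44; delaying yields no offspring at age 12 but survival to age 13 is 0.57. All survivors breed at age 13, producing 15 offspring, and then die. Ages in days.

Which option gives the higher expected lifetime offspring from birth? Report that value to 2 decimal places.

breed at age 12: R₀ = 0.54 × (1 + 0.44 × 15) = 0.54 × 7.6000 = 4.1040
delay to age 13: R₀ = 0.54 × (0.57 × 15) = 0.54 × 8.5500 = 4.6170
Higher: delay to age 13 (4.6170).

4.62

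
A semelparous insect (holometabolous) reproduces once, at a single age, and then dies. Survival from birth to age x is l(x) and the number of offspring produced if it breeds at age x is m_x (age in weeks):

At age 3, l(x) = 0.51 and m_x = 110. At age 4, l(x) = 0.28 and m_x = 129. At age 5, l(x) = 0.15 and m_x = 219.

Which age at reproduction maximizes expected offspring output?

Expected offspring if breeding at age x = l(x) × m_x:
  age 3: 0.51 × 110 = 56.100
  age 4: 0.28 × 129 = 36.120
  age 5: 0.15 × 219 = 32.850
Maximum at age 3 (56.100).

3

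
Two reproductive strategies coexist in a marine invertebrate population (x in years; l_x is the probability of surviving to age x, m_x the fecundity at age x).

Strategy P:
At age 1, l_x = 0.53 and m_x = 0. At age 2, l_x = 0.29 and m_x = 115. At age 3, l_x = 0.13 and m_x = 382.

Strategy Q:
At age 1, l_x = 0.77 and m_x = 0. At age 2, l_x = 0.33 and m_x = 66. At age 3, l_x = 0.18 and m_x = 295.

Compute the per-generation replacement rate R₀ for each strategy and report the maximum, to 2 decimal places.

83.01

Strategy P: R₀ = 0.53×0 + 0.29×115 + 0.13×382 = 83.0100
Strategy Q: R₀ = 0.77×0 + 0.33×66 + 0.18×295 = 74.8800
Highest R₀: strategy P with 83.0100.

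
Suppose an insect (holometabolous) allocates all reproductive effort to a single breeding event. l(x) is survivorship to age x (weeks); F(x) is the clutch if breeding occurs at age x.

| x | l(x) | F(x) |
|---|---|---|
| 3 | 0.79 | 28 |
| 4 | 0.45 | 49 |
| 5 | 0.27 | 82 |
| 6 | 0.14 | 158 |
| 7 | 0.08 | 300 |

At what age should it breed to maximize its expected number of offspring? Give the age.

Expected offspring if breeding at age x = l(x) × F(x):
  age 3: 0.79 × 28 = 22.120
  age 4: 0.45 × 49 = 22.050
  age 5: 0.27 × 82 = 22.140
  age 6: 0.14 × 158 = 22.120
  age 7: 0.08 × 300 = 24.000
Maximum at age 7 (24.000).

7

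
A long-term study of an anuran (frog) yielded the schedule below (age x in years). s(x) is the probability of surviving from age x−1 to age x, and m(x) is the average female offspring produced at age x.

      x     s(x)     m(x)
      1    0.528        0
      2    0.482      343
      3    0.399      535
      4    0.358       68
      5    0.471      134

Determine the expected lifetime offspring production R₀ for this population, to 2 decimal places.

Survivorship from birth: l_x = s_1·s_2·…·s_x.
  l_1 = 0.52800
  l_2 = 0.25450
  l_3 = 0.10154
  l_4 = 0.03635
  l_5 = 0.01712
R₀ = Σ l_x m(x):
  age 1: 0.52800 × 0 = 0.0000
  age 2: 0.25450 × 343 = 87.2935
  age 3: 0.10154 × 535 = 54.3239
  age 4: 0.03635 × 68 = 2.4718
  age 5: 0.01712 × 134 = 2.2941
R₀ = 0.0000 + 87.2935 + 54.3239 + 2.4718 + 2.2941 = 146.3833

146.38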